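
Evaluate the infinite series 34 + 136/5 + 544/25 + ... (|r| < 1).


S∞ = a₁/(1-r) = 34/(1 - 4/5)
= 34/(1/5)
= 170

S∞ = 170


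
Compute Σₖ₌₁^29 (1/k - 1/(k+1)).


Telescoping: adjacent terms cancel.
= 1/1 - 1/30
= 1 - 1/30 = 29/30

Sum = 29/30


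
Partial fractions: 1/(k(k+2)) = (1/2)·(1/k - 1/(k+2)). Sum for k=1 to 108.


1/(k(k+2)) = (1/2)·(1/k - 1/(k+2)) (partial fractions)
Telescoping: Σ = (1/2)·(1 + 1/2 - 1/109 - 1/110) = 8883/11990

Sum = 8883/11990


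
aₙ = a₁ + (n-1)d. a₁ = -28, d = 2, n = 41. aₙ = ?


aₙ = a₁ + (n-1)d
= -28 + (41-1)×2
= -28 + 80
= 52

a_41 = 52


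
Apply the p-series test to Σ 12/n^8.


p-series test: Σ c/n^p converges if p > 1, diverges if p ≤ 1 (constant c > 0 doesn't affect convergence).
p = 8
8 > 1 → CONVERGES

Converges (p = 8 > 1)


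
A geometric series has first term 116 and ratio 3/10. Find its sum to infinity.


S∞ = a₁/(1-r) = 116/(1 - 3/10)
= 116/(7/10)
= 1160/7

S∞ = 1160/7


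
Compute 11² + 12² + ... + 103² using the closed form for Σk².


Σₖ₌11^103 k² = Σₖ₌₁^103 k² − Σₖ₌₁^10 k²
= 103·104·207/6 − 10·11·21/6
= 369564 − 385 = 369179

Σk² = 369179


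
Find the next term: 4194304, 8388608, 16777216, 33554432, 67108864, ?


Pattern: powers of 2: 2ⁿ
Terms: 4194304, 8388608, 16777216, 33554432, 67108864
Next term = 134217728

Next term = 134217728


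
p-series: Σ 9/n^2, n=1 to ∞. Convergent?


p-series test: Σ c/n^p converges if p > 1, diverges if p ≤ 1 (constant c > 0 doesn't affect convergence).
p = 2
2 > 1 → CONVERGES

Converges (p = 2 > 1)


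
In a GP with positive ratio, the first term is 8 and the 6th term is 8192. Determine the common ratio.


r^(n-1) = aₙ/a₁
r^5 = 8192/8 = 1024
r = 1024^(1/5)
= 4

r = 4


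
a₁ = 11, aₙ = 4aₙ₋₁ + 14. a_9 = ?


Computing step by step:
a_1 = 11
a_2 = 58
a_3 = 246
a_4 = 998
a_5 = 4006
a_6 = 16038
a_7 = 64166
a_8 = 256678
a_9 = 1026726


a_9 = 1026726


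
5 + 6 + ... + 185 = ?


Σₖ₌5^185 k = Σₖ₌₁^185 k − Σₖ₌₁^4 k
= 185·186/2 − 4·5/2
= 17205 − 10 = 17195

Σk = 17195


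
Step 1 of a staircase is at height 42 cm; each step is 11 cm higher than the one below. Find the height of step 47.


aₙ = a₁ + (n-1)d
= 42 + (47-1)×11
= 42 + 506
= 548

a_47 = 548


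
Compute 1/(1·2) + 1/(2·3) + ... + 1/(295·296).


1/(k(k+1)) = 1/k - 1/(k+1) (partial fractions)
Telescoping: Σ = 1 - 1/296 = 295/296

Sum = 295/296


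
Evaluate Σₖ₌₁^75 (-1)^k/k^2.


S = -1 + 1/4 - 1/9 + 1/16 - 1/25 + 1/36 - 1/49 + 1/64 ± ...
= -0.8226
(Full series converges to -π²/12 ≈ -0.8225)

S_75 = -0.8226


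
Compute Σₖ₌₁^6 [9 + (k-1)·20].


aₙ = 9 + (6-1)×20 = 109
Sₙ = n(a₁+aₙ)/2 = 6×(9+109)/2
= 6×118/2 = 354

S_6 = 354


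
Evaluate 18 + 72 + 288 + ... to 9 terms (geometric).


Sₙ = 18×(4^9 - 1)/(4 - 1)
= 18×(262144 - 1)/3
= 18×262143/3
= 1572858

S_9 = 1572858


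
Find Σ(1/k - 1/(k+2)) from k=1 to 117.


Telescoping with gap 2: two head and two tail terms survive.
= (1 + 1/2) - (1/118 + 1/119)
= 3/2 - 1/118 - 1/119 = 10413/7021

Sum = 10413/7021


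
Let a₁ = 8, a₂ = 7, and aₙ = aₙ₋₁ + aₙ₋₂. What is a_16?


Computing iteratively: 8, 7, 15, 22, 37, 59, 96, 155, 251, 406, 657, 1063, ...
a_16 = 7286

a_16 = 7286


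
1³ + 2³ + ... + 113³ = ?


n(n+1)/2 = 113×114/2 = 6441
Σk³ = 6441² = 41486481

Σk³ = 41486481


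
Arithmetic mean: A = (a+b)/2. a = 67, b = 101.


AM = (67 + 101)/2 = 168/2 = 84

AM = 84


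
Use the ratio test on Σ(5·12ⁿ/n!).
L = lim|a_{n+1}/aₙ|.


aₙ = 5·12^n/n!
a_{n+1}/aₙ = 12^(n+1)/(n+1)! × n!/12^n  (constant 5 cancels)
= 12/(n+1)
L = lim(n→∞) 12/(n+1) = 0
L < 1 → series CONVERGES

Converges (ratio test: L = 0 < 1)


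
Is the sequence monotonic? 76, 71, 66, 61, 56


Differences: -5, -5, -5, -5
All differences < 0 → strictly DECREASING

Monotonically decreasing


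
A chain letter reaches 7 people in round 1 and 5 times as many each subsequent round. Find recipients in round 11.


aₙ = a₁·r^(n-1)
= 7×5^10
= 7×9765625
= 68359375

a_11 = 68359375


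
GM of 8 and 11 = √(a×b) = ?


GM = √(8×11) = √88 = 9.3808

GM = 9.3808


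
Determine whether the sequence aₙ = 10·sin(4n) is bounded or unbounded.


For all n, -1 ≤ sin(4n) ≤ 1, so -10 ≤ 10·sin(4n) ≤ 10
Lower bound: -10, Upper bound: 10
The sequence IS bounded

Bounded (-10 ≤ aₙ ≤ 10)


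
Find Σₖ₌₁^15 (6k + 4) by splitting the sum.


Σ(6k+4) = 6·Σk + 4·n
= 6·120 + 4·15
= 720 + 60 = 780

Σ = 780


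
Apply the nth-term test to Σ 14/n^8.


lim(n→∞) 14/n^8 = 0
lim aₙ = 0 → nth-term test is INCONCLUSIVE
(Need other tests; this is actually a convergent p-series with p=8 > 1)

Inconclusive (lim aₙ = 0; need another test)


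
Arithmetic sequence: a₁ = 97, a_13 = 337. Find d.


d = (aₙ - a₁)/(n-1)
= (337 - 97)/(13-1)
= 240/12 = 20

d = 20


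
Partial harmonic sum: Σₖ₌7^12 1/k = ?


Σₖ₌7^12 1/k = 1/7 + 1/8 + 1/9 + 1/10 + 1/11 + 1/12
= 18107/27720
≈ 0.6532

Sum = 18107/27720 ≈ 0.6532


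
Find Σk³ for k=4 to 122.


Σₖ₌4^122 k³ = [122·123/2]² − [3·4/2]²
= 56295009 − 36 = 56294973

Σk³ = 56294973


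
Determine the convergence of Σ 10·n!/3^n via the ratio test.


aₙ = 10·n!/3^n
a_{n+1}/aₙ = (n+1)!/3^(n+1) × 3^n/n!  (constant 10 cancels)
= (n+1)/3
L = lim(n→∞) (n+1)/3 = ∞
L > 1 → series DIVERGES

Diverges (ratio test: L = ∞ > 1)


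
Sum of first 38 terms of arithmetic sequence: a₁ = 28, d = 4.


aₙ = 28 + (38-1)×4 = 176
Sₙ = n(a₁+aₙ)/2 = 38×(28+176)/2
= 38×204/2 = 3876

S_38 = 3876


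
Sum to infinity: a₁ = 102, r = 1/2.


S∞ = a₁/(1-r) = 102/(1 - 1/2)
= 102/(1/2)
= 204

S∞ = 204


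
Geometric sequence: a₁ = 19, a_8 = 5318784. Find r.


r^(n-1) = aₙ/a₁
r^7 = 5318784/19 = 279936
r = 279936^(1/7)
= 6

r = 6


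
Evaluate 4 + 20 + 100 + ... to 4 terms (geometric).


Sₙ = 4×(5^4 - 1)/(5 - 1)
= 4×(625 - 1)/4
= 4×624/4
= 624

S_4 = 624


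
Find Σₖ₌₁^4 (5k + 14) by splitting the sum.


Σ(5k+14) = 5·Σk + 14·n
= 5·10 + 14·4
= 50 + 56 = 106

Σ = 106


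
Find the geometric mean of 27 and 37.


GM = √(27×37) = √999 = 31.607

GM = 31.607


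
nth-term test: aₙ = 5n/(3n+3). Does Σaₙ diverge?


lim(n→∞) 5n/(3n+3) = 5/3 = 5/3  (divide numerator and denominator by n)
lim aₙ = 5/3 ≠ 0 → series DIVERGES

Diverges (lim aₙ = 5/3 ≠ 0)


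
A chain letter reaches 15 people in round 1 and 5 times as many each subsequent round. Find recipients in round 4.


aₙ = a₁·r^(n-1)
= 15×5^3
= 15×125
= 1875

a_4 = 1875


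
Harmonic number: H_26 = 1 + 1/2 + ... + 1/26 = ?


H_26 = 1/1 + 1/2 + 1/3 + ... + 1/26
= 34395742267/8923714800
≈ 3.8544

H_26 = 34395742267/8923714800 ≈ 3.8544


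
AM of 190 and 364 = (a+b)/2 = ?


AM = (190 + 364)/2 = 554/2 = 277

AM = 277


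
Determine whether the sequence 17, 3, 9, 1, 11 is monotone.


Differences: -14, 6, -8, 10
Difference at position 2 is +6 (> 0) but position 1 is -14 (< 0) — sequence both rises and falls
→ NOT monotonic

Not monotonic


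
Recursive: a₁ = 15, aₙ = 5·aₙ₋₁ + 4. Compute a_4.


Computing step by step:
a_1 = 15
a_2 = 79
a_3 = 399
a_4 = 1999


a_4 = 1999


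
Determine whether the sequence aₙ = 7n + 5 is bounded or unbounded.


aₙ = 7n + 5 → as n→∞, aₙ→∞
No finite upper bound exists
The sequence is UNBOUNDED

Unbounded (aₙ → ∞ as n → ∞)


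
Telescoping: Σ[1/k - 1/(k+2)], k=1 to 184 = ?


Telescoping with gap 2: two head and two tail terms survive.
= (1 + 1/2) - (1/185 + 1/186)
= 3/2 - 1/185 - 1/186 = 25622/17205

Sum = 25622/17205


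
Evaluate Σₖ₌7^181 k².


Σₖ₌7^181 k² = Σₖ₌₁^181 k² − Σₖ₌₁^6 k²
= 181·182·363/6 − 6·7·13/6
= 1992991 − 91 = 1992900

Σk² = 1992900


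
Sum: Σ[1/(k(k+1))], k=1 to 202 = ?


1/(k(k+1)) = 1/k - 1/(k+1) (partial fractions)
Telescoping: Σ = 1 - 1/203 = 202/203

Sum = 202/203


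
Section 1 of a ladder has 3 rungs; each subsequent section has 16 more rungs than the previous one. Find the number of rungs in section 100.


aₙ = a₁ + (n-1)d
= 3 + (100-1)×16
= 3 + 1584
= 1587

a_100 = 1587


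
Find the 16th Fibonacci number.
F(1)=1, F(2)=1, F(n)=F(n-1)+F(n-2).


Fibonacci sequence: 1, 1, 2, 3, 5, 8, 13, 21, 34, 55, 89, ...
F(16) = 987

F(16) = 987


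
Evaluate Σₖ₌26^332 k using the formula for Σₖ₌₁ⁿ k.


Σₖ₌26^332 k = Σₖ₌₁^332 k − Σₖ₌₁^25 k
= 332·333/2 − 25·26/2
= 55278 − 325 = 54953

Σk = 54953


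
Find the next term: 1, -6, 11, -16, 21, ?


Pattern: alternating sign, magnitude arithmetic (d=5)
Terms: 1, -6, 11, -16, 21
Next term = -26

Next term = -26


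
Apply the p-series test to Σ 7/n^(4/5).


p-series test: Σ c/n^p converges if p > 1, diverges if p ≤ 1 (constant c > 0 doesn't affect convergence).
p = 4/5
4/5 ≤ 1 → DIVERGES

Diverges (p = 4/5 ≤ 1)


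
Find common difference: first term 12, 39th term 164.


d = (aₙ - a₁)/(n-1)
= (164 - 12)/(39-1)
= 152/38 = 4

d = 4


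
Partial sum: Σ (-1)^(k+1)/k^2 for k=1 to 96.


S = 1 - 1/4 + 1/9 - 1/16 + 1/25 - 1/36 + 1/49 - 1/64 ± ...
= 0.8224
(Full series converges to +π²/12 ≈ +0.8225)

S_96 = 0.8224


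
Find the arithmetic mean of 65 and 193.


AM = (65 + 193)/2 = 258/2 = 129

AM = 129


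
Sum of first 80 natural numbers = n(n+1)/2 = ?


n(n+1)/2 = 80×81/2 = 6480/2 = 3240

Σk = 3240


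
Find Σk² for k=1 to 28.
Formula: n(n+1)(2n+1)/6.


n = 28
n(n+1)(2n+1)/6 = 28×29×57/6
= 46284/6 = 7714

Σk² = 7714


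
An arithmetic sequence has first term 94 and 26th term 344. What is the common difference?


d = (aₙ - a₁)/(n-1)
= (344 - 94)/(26-1)
= 250/25 = 10

d = 10


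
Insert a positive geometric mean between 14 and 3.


GM = √(14×3) = √42 = 6.4807

GM = 6.4807


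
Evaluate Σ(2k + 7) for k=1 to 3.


Σ(2k+7) = 2·Σk + 7·n
= 2·6 + 7·3
= 12 + 21 = 33

Σ = 33


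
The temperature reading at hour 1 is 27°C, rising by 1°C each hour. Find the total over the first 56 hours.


aₙ = 27 + (56-1)×1 = 82
Sₙ = n(a₁+aₙ)/2 = 56×(27+82)/2
= 56×109/2 = 3052

S_56 = 3052


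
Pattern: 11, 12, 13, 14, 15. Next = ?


Pattern: arithmetic (d=1)
Terms: 11, 12, 13, 14, 15
Next term = 16

Next term = 16


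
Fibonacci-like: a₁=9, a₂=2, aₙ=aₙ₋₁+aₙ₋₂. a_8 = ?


Computing iteratively: 9, 2, 11, 13, 24, 37, 61, 98
a_8 = 98

a_8 = 98


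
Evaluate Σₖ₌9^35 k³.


Σₖ₌9^35 k³ = [35·36/2]² − [8·9/2]²
= 396900 − 1296 = 395604

Σk³ = 395604


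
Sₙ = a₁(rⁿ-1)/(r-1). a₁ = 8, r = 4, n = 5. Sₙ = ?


Sₙ = 8×(4^5 - 1)/(4 - 1)
= 8×(1024 - 1)/3
= 8×1023/3
= 2728

S_5 = 2728


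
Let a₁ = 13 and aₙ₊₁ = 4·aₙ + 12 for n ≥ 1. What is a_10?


Computing step by step:
a_1 = 13
a_2 = 64
a_3 = 268
a_4 = 1084
a_5 = 4348
a_6 = 17404
a_7 = 69628
a_8 = 278524
a_9 = 1114108
a_10 = 4456444


a_10 = 4456444


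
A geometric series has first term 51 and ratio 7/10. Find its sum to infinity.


S∞ = a₁/(1-r) = 51/(1 - 7/10)
= 51/(3/10)
= 170

S∞ = 170


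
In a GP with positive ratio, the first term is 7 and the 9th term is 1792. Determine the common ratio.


r^(n-1) = aₙ/a₁
r^8 = 1792/7 = 256
r = 256^(1/8)
= ±2; taking r > 0 gives r = 2

r = 2


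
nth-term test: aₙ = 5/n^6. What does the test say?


lim(n→∞) 5/n^6 = 0
lim aₙ = 0 → nth-term test is INCONCLUSIVE
(Need other tests; this is actually a convergent p-series with p=6 > 1)

Inconclusive (lim aₙ = 0; need another test)


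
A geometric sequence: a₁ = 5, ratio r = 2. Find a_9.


aₙ = a₁·r^(n-1)
= 5×2^8
= 5×256
= 1280

a_9 = 1280


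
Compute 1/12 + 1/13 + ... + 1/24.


Σₖ₌12^24 1/k = 1/12 + 1/13 + 1/14 + ... + 1/24
= 4048229831/5354228880
≈ 0.7561

Sum = 4048229831/5354228880 ≈ 0.7561


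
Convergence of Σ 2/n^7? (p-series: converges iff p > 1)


p-series test: Σ c/n^p converges if p > 1, diverges if p ≤ 1 (constant c > 0 doesn't affect convergence).
p = 7
7 > 1 → CONVERGES

Converges (p = 7 > 1)


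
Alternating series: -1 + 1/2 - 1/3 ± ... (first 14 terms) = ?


S = -1 + 1/2 - 1/3 + 1/4 - 1/5 + 1/6 - 1/7 + 1/8 ± ...
= -0.6587
(Full series converges to -ln(2) ≈ -0.6931)

S_14 = -0.6587


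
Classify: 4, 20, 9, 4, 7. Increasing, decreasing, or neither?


Differences: 16, -11, -5, 3
Difference at position 1 is +16 (> 0) but position 2 is -11 (< 0) — sequence both rises and falls
→ NOT monotonic

Not monotonic


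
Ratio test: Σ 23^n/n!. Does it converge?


aₙ = 23^n/n!
a_{n+1}/aₙ = 23^(n+1)/(n+1)! × n!/23^n
= 23/(n+1)
L = lim(n→∞) 23/(n+1) = 0
L < 1 → series CONVERGES

Converges (ratio test: L = 0 < 1)


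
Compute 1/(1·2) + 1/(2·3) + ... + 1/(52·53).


1/(k(k+1)) = 1/k - 1/(k+1) (partial fractions)
Telescoping: Σ = 1 - 1/53 = 52/53

Sum = 52/53


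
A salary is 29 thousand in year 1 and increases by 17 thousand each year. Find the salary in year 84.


aₙ = a₁ + (n-1)d
= 29 + (84-1)×17
= 29 + 1411
= 1440

a_84 = 1440


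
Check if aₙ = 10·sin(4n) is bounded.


For all n, -1 ≤ sin(4n) ≤ 1, so -10 ≤ 10·sin(4n) ≤ 10
Lower bound: -10, Upper bound: 10
The sequence IS bounded

Bounded (-10 ≤ aₙ ≤ 10)


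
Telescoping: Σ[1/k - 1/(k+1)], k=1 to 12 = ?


Telescoping: adjacent terms cancel.
= 1/1 - 1/13
= 1 - 1/13 = 12/13

Sum = 12/13


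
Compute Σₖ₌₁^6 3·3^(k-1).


Sₙ = 3×(3^6 - 1)/(3 - 1)
= 3×(729 - 1)/2
= 3×728/2
= 1092

S_6 = 1092


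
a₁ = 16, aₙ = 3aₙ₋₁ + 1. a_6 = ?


Computing step by step:
a_1 = 16
a_2 = 49
a_3 = 148
a_4 = 445
a_5 = 1336
a_6 = 4009


a_6 = 4009


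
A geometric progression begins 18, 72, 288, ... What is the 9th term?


aₙ = a₁·r^(n-1)
= 18×4^8
= 18×65536
= 1179648

a_9 = 1179648


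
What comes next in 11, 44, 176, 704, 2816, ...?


Pattern: geometric (r=4)
Terms: 11, 44, 176, 704, 2816
Next term = 11264

Next term = 11264


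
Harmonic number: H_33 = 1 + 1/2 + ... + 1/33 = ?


H_33 = 1/1 + 1/2 + 1/3 + ... + 1/33
= 53676090078349/13127595717600
≈ 4.0888

H_33 = 53676090078349/13127595717600 ≈ 4.0888


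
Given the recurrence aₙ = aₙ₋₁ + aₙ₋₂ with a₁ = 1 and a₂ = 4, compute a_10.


Computing iteratively: 1, 4, 5, 9, 14, 23, 37, 60, 97, 157
a_10 = 157

a_10 = 157


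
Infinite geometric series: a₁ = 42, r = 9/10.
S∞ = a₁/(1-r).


S∞ = a₁/(1-r) = 42/(1 - 9/10)
= 42/(1/10)
= 420

S∞ = 420


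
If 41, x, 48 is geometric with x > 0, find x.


GM = √(41×48) = √1968 = 44.3621

GM = 44.3621


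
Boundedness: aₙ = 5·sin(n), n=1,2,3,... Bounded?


For all n, -1 ≤ sin(n) ≤ 1, so -5 ≤ 5·sin(n) ≤ 5
Lower bound: -5, Upper bound: 5
The sequence IS bounded

Bounded (-5 ≤ aₙ ≤ 5)


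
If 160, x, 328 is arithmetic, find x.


AM = (160 + 328)/2 = 488/2 = 244

AM = 244


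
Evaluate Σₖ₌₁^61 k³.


n(n+1)/2 = 61×62/2 = 1891
Σk³ = 1891² = 3575881

Σk³ = 3575881


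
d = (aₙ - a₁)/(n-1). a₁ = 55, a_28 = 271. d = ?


d = (aₙ - a₁)/(n-1)
= (271 - 55)/(28-1)
= 216/27 = 8

d = 8


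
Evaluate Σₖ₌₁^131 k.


n(n+1)/2 = 131×132/2 = 17292/2 = 8646

Σk = 8646


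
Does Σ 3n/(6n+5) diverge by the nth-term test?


lim(n→∞) 3n/(6n+5) = 3/6 = 1/2  (divide numerator and denominator by n)
lim aₙ = 1/2 ≠ 0 → series DIVERGES

Diverges (lim aₙ = 1/2 ≠ 0)


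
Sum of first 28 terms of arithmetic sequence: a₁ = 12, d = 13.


aₙ = 12 + (28-1)×13 = 363
Sₙ = n(a₁+aₙ)/2 = 28×(12+363)/2
= 28×375/2 = 5250

S_28 = 5250


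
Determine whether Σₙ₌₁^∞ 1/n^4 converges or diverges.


p-series test: Σ c/n^p converges if p > 1, diverges if p ≤ 1 (constant c > 0 doesn't affect convergence).
p = 4
4 > 1 → CONVERGES

Converges (p = 4 > 1)


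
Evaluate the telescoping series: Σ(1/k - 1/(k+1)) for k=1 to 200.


Telescoping: adjacent terms cancel.
= 1/1 - 1/201
= 1 - 1/201 = 200/201

Sum = 200/201


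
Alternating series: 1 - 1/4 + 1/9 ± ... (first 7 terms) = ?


S = 1 - 1/4 + 1/9 - 1/16 + 1/25 - 1/36 + 1/49
= 0.8312
(Full series converges to +π²/12 ≈ +0.8225)

S_7 = 0.8312


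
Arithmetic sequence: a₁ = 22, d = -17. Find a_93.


aₙ = a₁ + (n-1)d
= 22 + (93-1)×-17
= 22 - 1564
= -1542

a_93 = -1542


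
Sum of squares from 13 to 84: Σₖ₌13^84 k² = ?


Σₖ₌13^84 k² = Σₖ₌₁^84 k² − Σₖ₌₁^12 k²
= 84·85·169/6 − 12·13·25/6
= 201110 − 650 = 200460

Σk² = 200460


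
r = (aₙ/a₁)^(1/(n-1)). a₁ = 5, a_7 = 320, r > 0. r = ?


r^(n-1) = aₙ/a₁
r^6 = 320/5 = 64
r = 64^(1/6)
= ±2; taking r > 0 gives r = 2

r = 2


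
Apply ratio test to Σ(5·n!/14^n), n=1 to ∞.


aₙ = 5·n!/14^n
a_{n+1}/aₙ = (n+1)!/14^(n+1) × 14^n/n!  (constant 5 cancels)
= (n+1)/14
L = lim(n→∞) (n+1)/14 = ∞
L > 1 → series DIVERGES

Diverges (ratio test: L = ∞ > 1)


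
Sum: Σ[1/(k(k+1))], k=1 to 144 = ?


1/(k(k+1)) = 1/k - 1/(k+1) (partial fractions)
Telescoping: Σ = 1 - 1/145 = 144/145

Sum = 144/145


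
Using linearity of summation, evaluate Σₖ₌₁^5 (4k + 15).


Σ(4k+15) = 4·Σk + 15·n
= 4·15 + 15·5
= 60 + 75 = 135

Σ = 135


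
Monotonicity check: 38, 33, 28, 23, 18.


Differences: -5, -5, -5, -5
All differences < 0 → strictly DECREASING

Monotonically decreasing


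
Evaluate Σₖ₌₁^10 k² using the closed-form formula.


n = 10
n(n+1)(2n+1)/6 = 10×11×21/6
= 2310/6 = 385

Σk² = 385


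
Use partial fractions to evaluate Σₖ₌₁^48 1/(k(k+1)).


1/(k(k+1)) = 1/k - 1/(k+1) (partial fractions)
Telescoping: Σ = 1 - 1/49 = 48/49

Sum = 48/49


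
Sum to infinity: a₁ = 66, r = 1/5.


S∞ = a₁/(1-r) = 66/(1 - 1/5)
= 66/(4/5)
= 165/2

S∞ = 165/2


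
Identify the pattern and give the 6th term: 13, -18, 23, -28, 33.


Pattern: alternating sign, magnitude arithmetic (d=5)
Terms: 13, -18, 23, -28, 33
Next term = -38

Next term = -38


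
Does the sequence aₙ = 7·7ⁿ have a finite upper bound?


aₙ = 7·7ⁿ → as n→∞, aₙ→∞ (since base 7 > 1)
No finite upper bound exists
The sequence is UNBOUNDED

Unbounded (aₙ → ∞ as n → ∞)


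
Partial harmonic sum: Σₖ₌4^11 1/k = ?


Σₖ₌4^11 1/k = 1/4 + 1/5 + 1/6 + 1/7 + 1/8 + 1/9 + 1/10 + 1/11
= 32891/27720
≈ 1.1865

Sum = 32891/27720 ≈ 1.1865


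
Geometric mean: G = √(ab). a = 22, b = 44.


GM = √(22×44) = √968 = 31.1127

GM = 31.1127


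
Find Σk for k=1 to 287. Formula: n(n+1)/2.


n(n+1)/2 = 287×288/2 = 82656/2 = 41328

Σk = 41328


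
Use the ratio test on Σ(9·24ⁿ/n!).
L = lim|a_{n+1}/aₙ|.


aₙ = 9·24^n/n!
a_{n+1}/aₙ = 24^(n+1)/(n+1)! × n!/24^n  (constant 9 cancels)
= 24/(n+1)
L = lim(n→∞) 24/(n+1) = 0
L < 1 → series CONVERGES

Converges (ratio test: L = 0 < 1)


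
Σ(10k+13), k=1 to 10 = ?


Σ(10k+13) = 10·Σk + 13·n
= 10·55 + 13·10
= 550 + 130 = 680

Σ = 680


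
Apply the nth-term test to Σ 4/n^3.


lim(n→∞) 4/n^3 = 0
lim aₙ = 0 → nth-term test is INCONCLUSIVE
(Need other tests; this is actually a convergent p-series with p=3 > 1)

Inconclusive (lim aₙ = 0; need another test)


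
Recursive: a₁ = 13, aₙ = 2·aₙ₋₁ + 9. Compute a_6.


Computing step by step:
a_1 = 13
a_2 = 35
a_3 = 79
a_4 = 167
a_5 = 343
a_6 = 695


a_6 = 695


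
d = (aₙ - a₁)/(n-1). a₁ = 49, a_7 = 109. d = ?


d = (aₙ - a₁)/(n-1)
= (109 - 49)/(7-1)
= 60/6 = 10

d = 10


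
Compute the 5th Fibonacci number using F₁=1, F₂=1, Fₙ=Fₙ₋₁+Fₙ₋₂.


Fibonacci sequence: 1, 1, 2, 3, 5
F(5) = 5

F(5) = 5


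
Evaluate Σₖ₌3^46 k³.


Σₖ₌3^46 k³ = [46·47/2]² − [2·3/2]²
= 1168561 − 9 = 1168552

Σk³ = 1168552


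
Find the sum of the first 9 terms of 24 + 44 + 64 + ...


aₙ = 24 + (9-1)×20 = 184
Sₙ = n(a₁+aₙ)/2 = 9×(24+184)/2
= 9×208/2 = 936

S_9 = 936


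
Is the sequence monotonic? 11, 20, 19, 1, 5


Differences: 9, -1, -18, 4
Difference at position 1 is +9 (> 0) but position 2 is -1 (< 0) — sequence both rises and falls
→ NOT monotonic

Not monotonic


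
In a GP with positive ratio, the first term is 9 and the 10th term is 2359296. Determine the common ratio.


r^(n-1) = aₙ/a₁
r^9 = 2359296/9 = 262144
r = 262144^(1/9)
= 4

r = 4


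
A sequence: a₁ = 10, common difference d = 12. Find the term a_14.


aₙ = a₁ + (n-1)d
= 10 + (14-1)×12
= 10 + 156
= 166

a_14 = 166


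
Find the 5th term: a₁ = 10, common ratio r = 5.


aₙ = a₁·r^(n-1)
= 10×5^4
= 10×625
= 6250

a_5 = 6250


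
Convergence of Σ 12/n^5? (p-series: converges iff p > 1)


p-series test: Σ c/n^p converges if p > 1, diverges if p ≤ 1 (constant c > 0 doesn't affect convergence).
p = 5
5 > 1 → CONVERGES

Converges (p = 5 > 1)


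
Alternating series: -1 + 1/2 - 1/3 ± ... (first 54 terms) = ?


S = -1 + 1/2 - 1/3 + 1/4 - 1/5 + 1/6 - 1/7 + 1/8 ± ...
= -0.684
(Full series converges to -ln(2) ≈ -0.6931)

S_54 = -0.684


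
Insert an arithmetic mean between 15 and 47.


AM = (15 + 47)/2 = 62/2 = 31

AM = 31


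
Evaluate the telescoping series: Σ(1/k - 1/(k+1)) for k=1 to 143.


Telescoping: adjacent terms cancel.
= 1/1 - 1/144
= 1 - 1/144 = 143/144

Sum = 143/144


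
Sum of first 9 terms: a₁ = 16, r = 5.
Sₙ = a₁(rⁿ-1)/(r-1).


Sₙ = 16×(5^9 - 1)/(5 - 1)
= 16×(1953125 - 1)/4
= 16×1953124/4
= 7812496

S_9 = 7812496


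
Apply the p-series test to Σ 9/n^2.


p-series test: Σ c/n^p converges if p > 1, diverges if p ≤ 1 (constant c > 0 doesn't affect convergence).
p = 2
2 > 1 → CONVERGES

Converges (p = 2 > 1)


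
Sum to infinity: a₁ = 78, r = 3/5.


S∞ = a₁/(1-r) = 78/(1 - 3/5)
= 78/(2/5)
= 195

S∞ = 195


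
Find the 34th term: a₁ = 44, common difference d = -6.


aₙ = a₁ + (n-1)d
= 44 + (34-1)×-6
= 44 - 198
= -154

a_34 = -154


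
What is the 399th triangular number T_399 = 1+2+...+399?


n(n+1)/2 = 399×400/2 = 159600/2 = 79800

Σk = 79800


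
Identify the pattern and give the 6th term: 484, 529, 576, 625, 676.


Pattern: perfect squares: n²
Terms: 484, 529, 576, 625, 676
Next term = 729

Next term = 729


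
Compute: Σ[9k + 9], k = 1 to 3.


Σ(9k+9) = 9·Σk + 9·n
= 9·6 + 9·3
= 54 + 27 = 81

Σ = 81


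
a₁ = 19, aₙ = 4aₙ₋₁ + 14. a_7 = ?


Computing step by step:
a_1 = 19
a_2 = 90
a_3 = 374
a_4 = 1510
a_5 = 6054
a_6 = 24230
a_7 = 96934


a_7 = 96934


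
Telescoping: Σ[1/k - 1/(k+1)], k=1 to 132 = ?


Telescoping: adjacent terms cancel.
= 1/1 - 1/133
= 1 - 1/133 = 132/133

Sum = 132/133


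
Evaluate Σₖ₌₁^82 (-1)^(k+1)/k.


S = 1 - 1/2 + 1/3 - 1/4 + 1/5 - 1/6 + 1/7 - 1/8 ± ...
= 0.6871
(Full series converges to +ln(2) ≈ +0.6931)

S_82 = 0.6871


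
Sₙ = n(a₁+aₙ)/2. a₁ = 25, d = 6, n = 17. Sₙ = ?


aₙ = 25 + (17-1)×6 = 121
Sₙ = n(a₁+aₙ)/2 = 17×(25+121)/2
= 17×146/2 = 1241

S_17 = 1241


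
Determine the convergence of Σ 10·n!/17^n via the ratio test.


aₙ = 10·n!/17^n
a_{n+1}/aₙ = (n+1)!/17^(n+1) × 17^n/n!  (constant 10 cancels)
= (n+1)/17
L = lim(n→∞) (n+1)/17 = ∞
L > 1 → series DIVERGES

Diverges (ratio test: L = ∞ > 1)


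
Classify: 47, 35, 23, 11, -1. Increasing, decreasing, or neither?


Differences: -12, -12, -12, -12
All differences < 0 → strictly DECREASING

Monotonically decreasing


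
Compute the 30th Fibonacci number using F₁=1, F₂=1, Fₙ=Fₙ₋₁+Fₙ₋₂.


Fibonacci sequence: 1, 1, 2, 3, 5, 8, 13, 21, 34, 55, 89, ...
F(30) = 832040

F(30) = 832040


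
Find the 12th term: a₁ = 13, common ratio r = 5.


aₙ = a₁·r^(n-1)
= 13×5^11
= 13×48828125
= 634765625

a_12 = 634765625


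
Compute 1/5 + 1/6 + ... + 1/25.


Σₖ₌5^25 1/k = 1/5 + 1/6 + 1/7 + ... + 1/25
= 15461449967/8923714800
≈ 1.7326

Sum = 15461449967/8923714800 ≈ 1.7326


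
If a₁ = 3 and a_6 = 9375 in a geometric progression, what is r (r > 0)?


r^(n-1) = aₙ/a₁
r^5 = 9375/3 = 3125
r = 3125^(1/5)
= 5

r = 5


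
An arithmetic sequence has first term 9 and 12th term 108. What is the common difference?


d = (aₙ - a₁)/(n-1)
= (108 - 9)/(12-1)
= 99/11 = 9

d = 9


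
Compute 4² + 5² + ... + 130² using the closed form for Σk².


Σₖ₌4^130 k² = Σₖ₌₁^130 k² − Σₖ₌₁^3 k²
= 130·131·261/6 − 3·4·7/6
= 740805 − 14 = 740791

Σk² = 740791


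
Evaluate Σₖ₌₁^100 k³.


n(n+1)/2 = 100×101/2 = 5050
Σk³ = 5050² = 25502500

Σk³ = 25502500


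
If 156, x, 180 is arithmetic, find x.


AM = (156 + 180)/2 = 336/2 = 168

AM = 168


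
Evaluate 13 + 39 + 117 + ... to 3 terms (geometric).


Sₙ = 13×(3^3 - 1)/(3 - 1)
= 13×(27 - 1)/2
= 13×26/2
= 169

S_3 = 169


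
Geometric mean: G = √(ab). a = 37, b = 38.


GM = √(37×38) = √1406 = 37.4967

GM = 37.4967


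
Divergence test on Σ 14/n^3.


lim(n→∞) 14/n^3 = 0
lim aₙ = 0 → nth-term test is INCONCLUSIVE
(Need other tests; this is actually a convergent p-series with p=3 > 1)

Inconclusive (lim aₙ = 0; need another test)


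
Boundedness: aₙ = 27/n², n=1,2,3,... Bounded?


a₁ = 27, a₂ = 27/4, a₃ = 27/9, ...
0 < aₙ ≤ 27 for all n ≥ 1
The sequence IS bounded

Bounded (0 < aₙ ≤ 27)


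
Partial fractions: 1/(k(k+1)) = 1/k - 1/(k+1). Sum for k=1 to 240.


1/(k(k+1)) = 1/k - 1/(k+1) (partial fractions)
Telescoping: Σ = 1 - 1/241 = 240/241

Sum = 240/241


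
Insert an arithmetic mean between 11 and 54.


AM = (11 + 54)/2 = 65/2 = 32.5

AM = 32.5


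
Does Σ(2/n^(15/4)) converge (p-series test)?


p-series test: Σ c/n^p converges if p > 1, diverges if p ≤ 1 (constant c > 0 doesn't affect convergence).
p = 15/4
15/4 > 1 → CONVERGES

Converges (p = 15/4 > 1)


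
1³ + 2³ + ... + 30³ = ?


n(n+1)/2 = 30×31/2 = 465
Σk³ = 465² = 216225

Σk³ = 216225


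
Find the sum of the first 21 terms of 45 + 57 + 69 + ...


aₙ = 45 + (21-1)×12 = 285
Sₙ = n(a₁+aₙ)/2 = 21×(45+285)/2
= 21×330/2 = 3465

S_21 = 3465


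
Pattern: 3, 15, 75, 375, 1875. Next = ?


Pattern: geometric (r=5)
Terms: 3, 15, 75, 375, 1875
Next term = 9375

Next term = 9375


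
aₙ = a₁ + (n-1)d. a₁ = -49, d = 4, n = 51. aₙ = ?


aₙ = a₁ + (n-1)d
= -49 + (51-1)×4
= -49 + 200
= 151

a_51 = 151


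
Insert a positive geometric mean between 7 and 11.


GM = √(7×11) = √77 = 8.775

GM = 8.775


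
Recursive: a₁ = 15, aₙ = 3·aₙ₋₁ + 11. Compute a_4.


Computing step by step:
a_1 = 15
a_2 = 56
a_3 = 179
a_4 = 548


a_4 = 548


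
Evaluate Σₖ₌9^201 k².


Σₖ₌9^201 k² = Σₖ₌₁^201 k² − Σₖ₌₁^8 k²
= 201·202·403/6 − 8·9·17/6
= 2727101 − 204 = 2726897

Σk² = 2726897


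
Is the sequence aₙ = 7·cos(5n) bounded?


For all n, -1 ≤ cos(5n) ≤ 1, so -7 ≤ 7·cos(5n) ≤ 7
Lower bound: -7, Upper bound: 7
The sequence IS bounded

Bounded (-7 ≤ aₙ ≤ 7)


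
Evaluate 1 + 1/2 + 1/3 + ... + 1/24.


H_24 = 1/1 + 1/2 + 1/3 + ... + 1/24
= 1347822955/356948592
≈ 3.776

H_24 = 1347822955/356948592 ≈ 3.776


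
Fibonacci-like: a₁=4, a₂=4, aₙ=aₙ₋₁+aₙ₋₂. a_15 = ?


Computing iteratively: 4, 4, 8, 12, 20, 32, 52, 84, 136, 220, 356, 576, ...
a_15 = 2440

a_15 = 2440


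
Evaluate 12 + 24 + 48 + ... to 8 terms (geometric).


Sₙ = 12×(2^8 - 1)/(2 - 1)
= 12×(256 - 1)/1
= 12×255/1
= 3060

S_8 = 3060


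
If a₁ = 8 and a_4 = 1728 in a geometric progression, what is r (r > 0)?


r^(n-1) = aₙ/a₁
r^3 = 1728/8 = 216
r = 216^(1/3)
= 6

r = 6


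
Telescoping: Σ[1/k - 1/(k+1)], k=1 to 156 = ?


Telescoping: adjacent terms cancel.
= 1/1 - 1/157
= 1 - 1/157 = 156/157

Sum = 156/157


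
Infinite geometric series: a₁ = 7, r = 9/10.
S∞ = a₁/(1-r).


S∞ = a₁/(1-r) = 7/(1 - 9/10)
= 7/(1/10)
= 70

S∞ = 70


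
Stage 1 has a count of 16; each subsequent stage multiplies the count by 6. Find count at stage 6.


aₙ = a₁·r^(n-1)
= 16×6^5
= 16×7776
= 124416

a_6 = 124416


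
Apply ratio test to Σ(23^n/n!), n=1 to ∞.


aₙ = 23^n/n!
a_{n+1}/aₙ = 23^(n+1)/(n+1)! × n!/23^n
= 23/(n+1)
L = lim(n→∞) 23/(n+1) = 0
L < 1 → series CONVERGES

Converges (ratio test: L = 0 < 1)


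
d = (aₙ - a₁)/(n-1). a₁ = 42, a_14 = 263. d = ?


d = (aₙ - a₁)/(n-1)
= (263 - 42)/(14-1)
= 221/13 = 17

d = 17


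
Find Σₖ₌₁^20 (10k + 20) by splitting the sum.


Σ(10k+20) = 10·Σk + 20·n
= 10·210 + 20·20
= 2100 + 400 = 2500

Σ = 2500


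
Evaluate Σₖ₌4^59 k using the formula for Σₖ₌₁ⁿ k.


Σₖ₌4^59 k = Σₖ₌₁^59 k − Σₖ₌₁^3 k
= 59·60/2 − 3·4/2
= 1770 − 6 = 1764

Σk = 1764


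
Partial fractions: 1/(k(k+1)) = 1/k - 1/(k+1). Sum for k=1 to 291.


1/(k(k+1)) = 1/k - 1/(k+1) (partial fractions)
Telescoping: Σ = 1 - 1/292 = 291/292

Sum = 291/292


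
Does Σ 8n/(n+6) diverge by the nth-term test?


lim(n→∞) 8n/(n+6) = 8/1 = 8  (divide numerator and denominator by n)
lim aₙ = 8 ≠ 0 → series DIVERGES

Diverges (lim aₙ = 8 ≠ 0)


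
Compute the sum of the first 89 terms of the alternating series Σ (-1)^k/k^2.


S = -1 + 1/4 - 1/9 + 1/16 - 1/25 + 1/36 - 1/49 + 1/64 ± ...
= -0.8225
(Full series converges to -π²/12 ≈ -0.8225)

S_89 = -0.8225


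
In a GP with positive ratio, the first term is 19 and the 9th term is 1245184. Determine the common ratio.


r^(n-1) = aₙ/a₁
r^8 = 1245184/19 = 65536
r = 65536^(1/8)
= ±4; taking r > 0 gives r = 4

r = 4


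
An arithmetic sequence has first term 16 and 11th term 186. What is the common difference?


d = (aₙ - a₁)/(n-1)
= (186 - 16)/(11-1)
= 170/10 = 17

d = 17


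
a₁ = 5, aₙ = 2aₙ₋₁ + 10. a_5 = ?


Computing step by step:
a_1 = 5
a_2 = 20
a_3 = 50
a_4 = 110
a_5 = 230


a_5 = 230


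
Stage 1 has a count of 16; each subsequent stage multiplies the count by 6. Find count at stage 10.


aₙ = a₁·r^(n-1)
= 16×6^9
= 16×10077696
= 161243136

a_10 = 161243136


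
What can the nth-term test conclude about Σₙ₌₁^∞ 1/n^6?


lim(n→∞) 1/n^6 = 0
lim aₙ = 0 → nth-term test is INCONCLUSIVE
(Need other tests; this is actually a convergent p-series with p=6 > 1)

Inconclusive (lim aₙ = 0; need another test)


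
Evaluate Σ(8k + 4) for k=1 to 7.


Σ(8k+4) = 8·Σk + 4·n
= 8·28 + 4·7
= 224 + 28 = 252

Σ = 252


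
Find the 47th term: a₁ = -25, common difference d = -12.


aₙ = a₁ + (n-1)d
= -25 + (47-1)×-12
= -25 - 552
= -577

a_47 = -577


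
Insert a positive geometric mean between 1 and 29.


GM = √(1×29) = √29 = 5.3852

GM = 5.3852


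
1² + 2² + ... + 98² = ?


n = 98
n(n+1)(2n+1)/6 = 98×99×197/6
= 1911294/6 = 318549

Σk² = 318549


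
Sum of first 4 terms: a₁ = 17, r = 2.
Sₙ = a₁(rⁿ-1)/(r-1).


Sₙ = 17×(2^4 - 1)/(2 - 1)
= 17×(16 - 1)/1
= 17×15/1
= 255

S_4 = 255


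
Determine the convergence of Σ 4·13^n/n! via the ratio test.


aₙ = 4·13^n/n!
a_{n+1}/aₙ = 13^(n+1)/(n+1)! × n!/13^n  (constant 4 cancels)
= 13/(n+1)
L = lim(n→∞) 13/(n+1) = 0
L < 1 → series CONVERGES

Converges (ratio test: L = 0 < 1)


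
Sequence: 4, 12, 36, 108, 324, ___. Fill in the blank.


Pattern: geometric (r=3)
Terms: 4, 12, 36, 108, 324
Next term = 972

Next term = 972


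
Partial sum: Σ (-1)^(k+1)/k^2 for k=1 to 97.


S = 1 - 1/4 + 1/9 - 1/16 + 1/25 - 1/36 + 1/49 - 1/64 ± ...
= 0.8225
(Full series converges to +π²/12 ≈ +0.8225)

S_97 = 0.8225


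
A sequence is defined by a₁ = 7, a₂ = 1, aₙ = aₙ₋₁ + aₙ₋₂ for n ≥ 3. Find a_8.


Computing iteratively: 7, 1, 8, 9, 17, 26, 43, 69
a_8 = 69

a_8 = 69


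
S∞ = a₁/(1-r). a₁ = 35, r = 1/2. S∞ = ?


S∞ = a₁/(1-r) = 35/(1 - 1/2)
= 35/(1/2)
= 70

S∞ = 70


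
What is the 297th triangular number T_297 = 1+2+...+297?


n(n+1)/2 = 297×298/2 = 88506/2 = 44253

Σk = 44253


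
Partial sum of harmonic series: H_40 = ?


H_40 = 1/1 + 1/2 + 1/3 + ... + 1/40
= 2078178381193813/485721041551200
≈ 4.2785

H_40 = 2078178381193813/485721041551200 ≈ 4.2785


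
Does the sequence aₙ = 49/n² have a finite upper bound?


a₁ = 49, a₂ = 49/4, a₃ = 49/9, ...
0 < aₙ ≤ 49 for all n ≥ 1
The sequence IS bounded

Bounded (0 < aₙ ≤ 49)


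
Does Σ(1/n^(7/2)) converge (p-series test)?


p-series test: Σ c/n^p converges if p > 1, diverges if p ≤ 1 (constant c > 0 doesn't affect convergence).
p = 7/2
7/2 > 1 → CONVERGES

Converges (p = 7/2 > 1)


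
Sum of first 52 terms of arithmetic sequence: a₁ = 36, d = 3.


aₙ = 36 + (52-1)×3 = 189
Sₙ = n(a₁+aₙ)/2 = 52×(36+189)/2
= 52×225/2 = 5850

S_52 = 5850


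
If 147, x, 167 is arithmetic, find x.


AM = (147 + 167)/2 = 314/2 = 157

AM = 157


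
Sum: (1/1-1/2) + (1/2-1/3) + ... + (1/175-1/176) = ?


Telescoping: adjacent terms cancel.
= 1/1 - 1/176
= 1 - 1/176 = 175/176

Sum = 175/176


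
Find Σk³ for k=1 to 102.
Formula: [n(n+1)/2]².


n(n+1)/2 = 102×103/2 = 5253
Σk³ = 5253² = 27594009

Σk³ = 27594009


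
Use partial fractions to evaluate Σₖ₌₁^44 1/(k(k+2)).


1/(k(k+2)) = (1/2)·(1/k - 1/(k+2)) (partial fractions)
Telescoping: Σ = (1/2)·(1 + 1/2 - 1/45 - 1/46) = 1507/2070

Sum = 1507/2070


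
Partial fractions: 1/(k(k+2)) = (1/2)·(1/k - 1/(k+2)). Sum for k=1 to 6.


1/(k(k+2)) = (1/2)·(1/k - 1/(k+2)) (partial fractions)
Telescoping: Σ = (1/2)·(1 + 1/2 - 1/7 - 1/8) = 69/112

Sum = 69/112


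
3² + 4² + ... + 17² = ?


Σₖ₌3^17 k² = Σₖ₌₁^17 k² − Σₖ₌₁^2 k²
= 17·18·35/6 − 2·3·5/6
= 1785 − 5 = 1780

Σk² = 1780


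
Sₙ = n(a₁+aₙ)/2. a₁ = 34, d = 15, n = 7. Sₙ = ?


aₙ = 34 + (7-1)×15 = 124
Sₙ = n(a₁+aₙ)/2 = 7×(34+124)/2
= 7×158/2 = 553

S_7 = 553


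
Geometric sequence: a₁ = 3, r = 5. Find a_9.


aₙ = a₁·r^(n-1)
= 3×5^8
= 3×390625
= 1171875

a_9 = 1171875


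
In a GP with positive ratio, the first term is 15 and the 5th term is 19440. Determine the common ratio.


r^(n-1) = aₙ/a₁
r^4 = 19440/15 = 1296
r = 1296^(1/4)
= ±6; taking r > 0 gives r = 6

r = 6


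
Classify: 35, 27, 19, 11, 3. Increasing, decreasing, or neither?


Differences: -8, -8, -8, -8
All differences < 0 → strictly DECREASING

Monotonically decreasing


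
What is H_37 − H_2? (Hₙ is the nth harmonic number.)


Σₖ₌3^37 1/k = 1/3 + 1/4 + 1/5 + ... + 1/37
= 1312217274475033/485721041551200
≈ 2.7016

Sum = 1312217274475033/485721041551200 ≈ 2.7016


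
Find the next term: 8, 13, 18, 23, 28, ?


Pattern: arithmetic (d=5)
Terms: 8, 13, 18, 23, 28
Next term = 33

Next term = 33


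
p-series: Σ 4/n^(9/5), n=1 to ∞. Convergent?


p-series test: Σ c/n^p converges if p > 1, diverges if p ≤ 1 (constant c > 0 doesn't affect convergence).
p = 9/5
9/5 > 1 → CONVERGES

Converges (p = 9/5 > 1)


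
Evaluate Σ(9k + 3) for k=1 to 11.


Σ(9k+3) = 9·Σk + 3·n
= 9·66 + 3·11
= 594 + 33 = 627

Σ = 627


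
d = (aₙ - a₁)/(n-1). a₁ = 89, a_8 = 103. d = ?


d = (aₙ - a₁)/(n-1)
= (103 - 89)/(8-1)
= 14/7 = 2

d = 2


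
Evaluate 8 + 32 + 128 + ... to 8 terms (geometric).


Sₙ = 8×(4^8 - 1)/(4 - 1)
= 8×(65536 - 1)/3
= 8×65535/3
= 174760

S_8 = 174760


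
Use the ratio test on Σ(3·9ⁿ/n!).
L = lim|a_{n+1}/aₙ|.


aₙ = 3·9^n/n!
a_{n+1}/aₙ = 9^(n+1)/(n+1)! × n!/9^n  (constant 3 cancels)
= 9/(n+1)
L = lim(n→∞) 9/(n+1) = 0
L < 1 → series CONVERGES

Converges (ratio test: L = 0 < 1)


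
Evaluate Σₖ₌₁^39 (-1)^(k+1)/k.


S = 1 - 1/2 + 1/3 - 1/4 + 1/5 - 1/6 + 1/7 - 1/8 ± ...
= 0.7058
(Full series converges to +ln(2) ≈ +0.6931)

S_39 = 0.7058


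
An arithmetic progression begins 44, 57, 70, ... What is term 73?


aₙ = a₁ + (n-1)d
= 44 + (73-1)×13
= 44 + 936
= 980

a_73 = 980


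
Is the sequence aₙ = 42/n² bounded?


a₁ = 42, a₂ = 42/4, a₃ = 42/9, ...
0 < aₙ ≤ 42 for all n ≥ 1
The sequence IS bounded

Bounded (0 < aₙ ≤ 42)


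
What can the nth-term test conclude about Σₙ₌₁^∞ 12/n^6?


lim(n→∞) 12/n^6 = 0
lim aₙ = 0 → nth-term test is INCONCLUSIVE
(Need other tests; this is actually a convergent p-series with p=6 > 1)

Inconclusive (lim aₙ = 0; need another test)


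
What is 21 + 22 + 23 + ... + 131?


Σₖ₌21^131 k = Σₖ₌₁^131 k − Σₖ₌₁^20 k
= 131·132/2 − 20·21/2
= 8646 − 210 = 8436

Σk = 8436


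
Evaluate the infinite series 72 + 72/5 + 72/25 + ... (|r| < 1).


S∞ = a₁/(1-r) = 72/(1 - 1/5)
= 72/(4/5)
= 90

S∞ = 90


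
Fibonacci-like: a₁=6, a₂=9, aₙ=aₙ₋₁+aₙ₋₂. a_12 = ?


Computing iteratively: 6, 9, 15, 24, 39, 63, 102, 165, 267, 432, 699, 1131
a_12 = 1131

a_12 = 1131


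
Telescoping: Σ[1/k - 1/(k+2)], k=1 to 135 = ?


Telescoping with gap 2: two head and two tail terms survive.
= (1 + 1/2) - (1/136 + 1/137)
= 3/2 - 1/136 - 1/137 = 27675/18632

Sum = 27675/18632


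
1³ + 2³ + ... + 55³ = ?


n(n+1)/2 = 55×56/2 = 1540
Σk³ = 1540² = 2371600

Σk³ = 2371600


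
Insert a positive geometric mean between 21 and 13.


GM = √(21×13) = √273 = 16.5227

GM = 16.5227


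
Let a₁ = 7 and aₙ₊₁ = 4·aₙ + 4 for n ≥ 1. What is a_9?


Computing step by step:
a_1 = 7
a_2 = 32
a_3 = 132
a_4 = 532
a_5 = 2132
a_6 = 8532
a_7 = 34132
a_8 = 136532
a_9 = 546132


a_9 = 546132


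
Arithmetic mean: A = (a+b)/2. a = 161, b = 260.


AM = (161 + 260)/2 = 421/2 = 210.5

AM = 210.5


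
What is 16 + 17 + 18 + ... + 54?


Σₖ₌16^54 k = Σₖ₌₁^54 k − Σₖ₌₁^15 k
= 54·55/2 − 15·16/2
= 1485 − 120 = 1365

Σk = 1365


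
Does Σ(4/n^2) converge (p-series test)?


p-series test: Σ c/n^p converges if p > 1, diverges if p ≤ 1 (constant c > 0 doesn't affect convergence).
p = 2
2 > 1 → CONVERGES

Converges (p = 2 > 1)


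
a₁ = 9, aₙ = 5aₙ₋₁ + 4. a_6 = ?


Computing step by step:
a_1 = 9
a_2 = 49
a_3 = 249
a_4 = 1249
a_5 = 6249
a_6 = 31249


a_6 = 31249


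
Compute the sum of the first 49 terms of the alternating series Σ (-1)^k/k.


S = -1 + 1/2 - 1/3 + 1/4 - 1/5 + 1/6 - 1/7 + 1/8 ± ...
= -0.7032
(Full series converges to -ln(2) ≈ -0.6931)

S_49 = -0.7032


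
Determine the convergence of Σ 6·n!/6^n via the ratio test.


aₙ = 6·n!/6^n
a_{n+1}/aₙ = (n+1)!/6^(n+1) × 6^n/n!  (constant 6 cancels)
= (n+1)/6
L = lim(n→∞) (n+1)/6 = ∞
L > 1 → series DIVERGES

Diverges (ratio test: L = ∞ > 1)


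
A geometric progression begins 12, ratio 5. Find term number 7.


aₙ = a₁·r^(n-1)
= 12×5^6
= 12×15625
= 187500

a_7 = 187500
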